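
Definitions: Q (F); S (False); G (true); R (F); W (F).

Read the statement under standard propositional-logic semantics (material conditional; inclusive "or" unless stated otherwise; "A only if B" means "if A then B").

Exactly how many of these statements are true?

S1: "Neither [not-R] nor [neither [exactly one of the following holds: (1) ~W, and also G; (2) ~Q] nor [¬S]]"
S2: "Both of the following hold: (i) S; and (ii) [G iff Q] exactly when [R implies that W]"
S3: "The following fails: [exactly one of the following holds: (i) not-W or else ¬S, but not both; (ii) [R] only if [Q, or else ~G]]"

0

S1: Parsed as ¬R ↓ (((¬W ∧ G) ⊕ ¬Q) ↓ ¬S)

¬R = ¬F = T
¬W = ¬F = T
¬W ∧ G = T ∧ T = T
¬Q = ¬F = T
(¬W ∧ G) ⊕ ¬Q = T ⊕ T = F
¬S = ¬F = T
((¬W ∧ G) ⊕ ¬Q) ↓ ¬S = F ↓ T = F
¬R ↓ (((¬W ∧ G) ⊕ ¬Q) ↓ ¬S) = T ↓ F = F
So S1 is false.

S2: In symbols: S ∧ ((G ↔ Q) ↔ (R → W))

G ↔ Q = T ↔ F = F
R → W = F → F = T
(G ↔ Q) ↔ (R → W) = F ↔ T = F
S ∧ ((G ↔ Q) ↔ (R → W)) = F ∧ F = F
Hence S2 is false.

S3: Parsed as ¬((¬W ⊕ ¬S) ⊕ (R → (Q ∨ ¬G)))

¬W = ¬F = T
¬S = ¬F = T
¬W ⊕ ¬S = T ⊕ T = F
¬G = ¬T = F
Q ∨ ¬G = F ∨ F = F
R → (Q ∨ ¬G) = F → F = T
(¬W ⊕ ¬S) ⊕ (R → (Q ∨ ¬G)) = F ⊕ T = T
¬((¬W ⊕ ¬S) ⊕ (R → (Q ∨ ¬G))) = ¬T = F
Thus S3 is false.

0 of the 3 statements are true (none).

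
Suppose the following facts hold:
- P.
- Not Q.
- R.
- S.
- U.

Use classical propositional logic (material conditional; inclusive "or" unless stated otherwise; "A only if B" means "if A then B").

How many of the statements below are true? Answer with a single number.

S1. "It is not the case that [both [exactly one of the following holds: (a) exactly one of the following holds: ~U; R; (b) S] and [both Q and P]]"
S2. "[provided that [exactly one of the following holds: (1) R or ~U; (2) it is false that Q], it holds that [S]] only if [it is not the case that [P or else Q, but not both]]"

S1: Parsed as ~(((~U xor R) xor S) & (Q & P))

~U = ~T = F
~U xor R = F xor T = T
(~U xor R) xor S = T xor T = F
Q & P = F & T = F
((~U xor R) xor S) & (Q & P) = F & F = F
~(((~U xor R) xor S) & (Q & P)) = ~F = T
So S1 is true.

S2: Parsed as (((R | ~U) xor ~Q) -> S) -> ~(P xor Q)

~U = ~T = F
R | ~U = T | F = T
~Q = ~F = T
(R | ~U) xor ~Q = T xor T = F
((R | ~U) xor ~Q) -> S = F -> T = T
P xor Q = T xor F = T
~(P xor Q) = ~T = F
(((R | ~U) xor ~Q) -> S) -> ~(P xor Q) = T -> F = F
So S2 is false.

Count: 1.

1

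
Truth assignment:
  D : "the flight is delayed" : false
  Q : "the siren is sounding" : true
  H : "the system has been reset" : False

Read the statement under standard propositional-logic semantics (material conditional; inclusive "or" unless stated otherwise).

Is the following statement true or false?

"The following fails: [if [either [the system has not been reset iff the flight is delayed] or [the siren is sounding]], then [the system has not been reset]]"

This is ¬(((¬H ↔ D) ∨ Q) → ¬H).

¬H = ¬F = T
¬H ↔ D = T ↔ F = F
(¬H ↔ D) ∨ Q = F ∨ T = T
¬H = ¬F = T
((¬H ↔ D) ∨ Q) → ¬H = T → T = T
¬(((¬H ↔ D) ∨ Q) → ¬H) = ¬T = F

false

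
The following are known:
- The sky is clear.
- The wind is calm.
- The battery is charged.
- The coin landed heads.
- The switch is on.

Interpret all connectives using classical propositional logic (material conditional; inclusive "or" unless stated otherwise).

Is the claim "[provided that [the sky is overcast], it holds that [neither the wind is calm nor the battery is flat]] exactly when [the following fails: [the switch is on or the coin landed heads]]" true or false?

The statement is false.

Let P = "the sky is overcast" (False), Q = "the wind is strong" (False), R = "the battery is charged" (True), U = "the switch is on" (True), S = "the coin landed heads" (True).
This is (P -> (not Q nor not R)) iff not (U or S).

not Q = not False = True
not R = not True = False
not Q nor not R = True nor False = False
P -> (not Q nor not R) = False -> False = True
U or S = True or True = True
not (U or S) = not True = False
(P -> (not Q nor not R)) iff not (U or S) = True iff False = False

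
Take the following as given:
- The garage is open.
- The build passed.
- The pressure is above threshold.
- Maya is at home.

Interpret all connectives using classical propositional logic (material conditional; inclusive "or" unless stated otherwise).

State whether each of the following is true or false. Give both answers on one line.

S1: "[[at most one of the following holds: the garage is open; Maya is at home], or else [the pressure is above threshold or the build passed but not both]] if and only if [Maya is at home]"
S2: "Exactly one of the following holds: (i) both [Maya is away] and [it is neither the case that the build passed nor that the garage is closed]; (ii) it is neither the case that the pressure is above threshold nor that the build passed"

S1 False; S2 False

Let P = "the garage is closed" (F), S = "Maya is at home" (T), R = "the pressure is above threshold" (T), Q = "the build passed" (T).

S1: Parsed as ((~P nand S) | (R xor Q)) <-> S

~P = ~F = T
~P nand S = T nand T = F
R xor Q = T xor T = F
(~P nand S) | (R xor Q) = F | F = F
((~P nand S) | (R xor Q)) <-> S = F <-> T = F
So S1 is false.

S2: Parsed as (~S & (Q nor P)) xor (R nor Q)

~S = ~T = F
Q nor P = T nor F = F
~S & (Q nor P) = F & F = F
R nor Q = T nor T = F
(~S & (Q nor P)) xor (R nor Q) = F xor F = F
So S2 is false.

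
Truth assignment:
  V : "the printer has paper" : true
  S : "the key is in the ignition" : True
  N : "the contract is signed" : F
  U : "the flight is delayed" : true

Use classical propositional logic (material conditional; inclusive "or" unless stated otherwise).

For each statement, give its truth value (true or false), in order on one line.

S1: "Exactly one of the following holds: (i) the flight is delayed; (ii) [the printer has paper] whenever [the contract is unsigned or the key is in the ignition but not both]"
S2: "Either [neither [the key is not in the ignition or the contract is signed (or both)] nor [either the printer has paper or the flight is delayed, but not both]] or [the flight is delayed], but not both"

S1: This is U xor ((~N xor S) -> V).

~N = ~F = T
~N xor S = T xor T = F
(~N xor S) -> V = F -> T = T
U xor ((~N xor S) -> V) = T xor T = F
Thus S1 is false.

S2: Parsed as ((~S | N) nor (V xor U)) xor U

~S = ~T = F
~S | N = F | F = F
V xor U = T xor T = F
(~S | N) nor (V xor U) = F nor F = T
((~S | N) nor (V xor U)) xor U = T xor T = F
So S2 is false.

S1 False / S2 False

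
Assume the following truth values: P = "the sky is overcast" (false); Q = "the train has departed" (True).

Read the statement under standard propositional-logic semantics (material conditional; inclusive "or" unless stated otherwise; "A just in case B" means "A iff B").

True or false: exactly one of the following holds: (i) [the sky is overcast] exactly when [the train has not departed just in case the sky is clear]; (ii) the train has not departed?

true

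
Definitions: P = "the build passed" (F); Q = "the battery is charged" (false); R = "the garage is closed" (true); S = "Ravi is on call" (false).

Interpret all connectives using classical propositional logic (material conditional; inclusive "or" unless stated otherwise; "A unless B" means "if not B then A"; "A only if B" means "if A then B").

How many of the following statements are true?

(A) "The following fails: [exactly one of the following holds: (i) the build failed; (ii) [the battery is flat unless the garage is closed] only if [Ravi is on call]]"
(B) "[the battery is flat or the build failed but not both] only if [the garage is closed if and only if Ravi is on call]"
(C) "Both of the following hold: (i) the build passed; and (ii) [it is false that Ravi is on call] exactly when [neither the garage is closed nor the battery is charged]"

(A): Formalization: not (not P xor ((not Q or R) -> S))

not P = not False = True
not Q = not False = True
not Q or R = True or True = True
(not Q or R) -> S = True -> False = False
not P xor ((not Q or R) -> S) = True xor False = True
not (not P xor ((not Q or R) -> S)) = not True = False
Hence (A) is false.

(B): In symbols: (not Q xor not P) -> (R iff S)

not Q = not False = True
not P = not False = True
not Q xor not P = True xor True = False
R iff S = True iff False = False
(not Q xor not P) -> (R iff S) = False -> False = True
Hence (B) is true.

(C): Parsed as P and (not S iff (R nor Q))

not S = not False = True
R nor Q = True nor False = False
not S iff (R nor Q) = True iff False = False
P and (not S iff (R nor Q)) = False and False = False
Thus (C) is false.

Count: 1.

1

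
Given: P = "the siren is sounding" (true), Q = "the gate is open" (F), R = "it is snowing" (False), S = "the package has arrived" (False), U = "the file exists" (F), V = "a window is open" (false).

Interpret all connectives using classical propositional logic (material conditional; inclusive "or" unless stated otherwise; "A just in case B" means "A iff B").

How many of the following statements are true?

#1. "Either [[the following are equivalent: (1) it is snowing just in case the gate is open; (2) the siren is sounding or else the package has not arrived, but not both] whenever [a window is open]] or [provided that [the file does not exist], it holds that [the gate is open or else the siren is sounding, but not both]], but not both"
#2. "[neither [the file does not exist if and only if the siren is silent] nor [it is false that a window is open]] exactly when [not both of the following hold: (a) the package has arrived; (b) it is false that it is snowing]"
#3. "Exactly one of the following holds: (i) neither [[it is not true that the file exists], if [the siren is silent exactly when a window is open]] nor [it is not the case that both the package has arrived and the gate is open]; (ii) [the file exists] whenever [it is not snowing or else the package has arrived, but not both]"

0

#1: This is (V → ((R ↔ Q) ↔ (P ⊕ ¬S))) ⊕ (¬U → (Q ⊕ P)).

R ↔ Q = F ↔ F = T
¬S = ¬F = T
P ⊕ ¬S = T ⊕ T = F
(R ↔ Q) ↔ (P ⊕ ¬S) = T ↔ F = F
V → ((R ↔ Q) ↔ (P ⊕ ¬S)) = F → F = T
¬U = ¬F = T
Q ⊕ P = F ⊕ T = T
¬U → (Q ⊕ P) = T → T = T
(V → ((R ↔ Q) ↔ (P ⊕ ¬S))) ⊕ (¬U → (Q ⊕ P)) = T ⊕ T = F
Hence #1 is false.

#2: In symbols: ((¬U ↔ ¬P) ↓ ¬V) ↔ (S ↑ ¬R)

¬U = ¬F = T
¬P = ¬T = F
¬U ↔ ¬P = T ↔ F = F
¬V = ¬F = T
(¬U ↔ ¬P) ↓ ¬V = F ↓ T = F
¬R = ¬F = T
S ↑ ¬R = F ↑ T = T
((¬U ↔ ¬P) ↓ ¬V) ↔ (S ↑ ¬R) = F ↔ T = F
Thus #2 is false.

#3: In symbols: (((¬P ↔ V) → ¬U) ↓ (S ↑ Q)) ⊕ ((¬R ⊕ S) → U)

¬P = ¬T = F
¬P ↔ V = F ↔ F = T
¬U = ¬F = T
(¬P ↔ V) → ¬U = T → T = T
S ↑ Q = F ↑ F = T
((¬P ↔ V) → ¬U) ↓ (S ↑ Q) = T ↓ T = F
¬R = ¬F = T
¬R ⊕ S = T ⊕ F = T
(¬R ⊕ S) → U = T → F = F
(((¬P ↔ V) → ¬U) ↓ (S ↑ Q)) ⊕ ((¬R ⊕ S) → U) = F ⊕ F = F
Hence #3 is false.

True statements: 0 (none).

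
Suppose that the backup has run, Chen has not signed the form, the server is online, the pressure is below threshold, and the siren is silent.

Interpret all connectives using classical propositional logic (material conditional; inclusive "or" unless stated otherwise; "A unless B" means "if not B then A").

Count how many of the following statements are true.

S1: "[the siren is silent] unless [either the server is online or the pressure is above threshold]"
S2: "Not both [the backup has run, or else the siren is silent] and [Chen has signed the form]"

2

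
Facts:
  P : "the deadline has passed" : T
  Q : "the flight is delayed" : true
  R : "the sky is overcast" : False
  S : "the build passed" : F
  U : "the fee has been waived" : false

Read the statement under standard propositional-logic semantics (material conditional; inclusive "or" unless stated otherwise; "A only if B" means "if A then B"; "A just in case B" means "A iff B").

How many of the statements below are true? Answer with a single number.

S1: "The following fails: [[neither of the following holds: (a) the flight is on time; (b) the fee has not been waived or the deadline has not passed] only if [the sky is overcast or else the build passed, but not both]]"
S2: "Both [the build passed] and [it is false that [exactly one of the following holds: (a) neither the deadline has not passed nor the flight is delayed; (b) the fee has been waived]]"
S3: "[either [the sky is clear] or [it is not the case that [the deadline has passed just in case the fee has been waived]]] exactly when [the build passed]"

S1: This is not ((not Q nor (not U or not P)) -> (R xor S)).

not Q = not True = False
not U = not False = True
not P = not True = False
not U or not P = True or False = True
not Q nor (not U or not P) = False nor True = False
R xor S = False xor False = False
(not Q nor (not U or not P)) -> (R xor S) = False -> False = True
not ((not Q nor (not U or not P)) -> (R xor S)) = not True = False
Hence S1 is false.

S2: This is S and not ((not P nor Q) xor U).

not P = not True = False
not P nor Q = False nor True = False
(not P nor Q) xor U = False xor False = False
not ((not P nor Q) xor U) = not False = True
S and not ((not P nor Q) xor U) = False and True = False
So S2 is false.

S3: Parsed as (not R or not (P iff U)) iff S

not R = not False = True
P iff U = True iff False = False
not (P iff U) = not False = True
not R or not (P iff U) = True or True = True
(not R or not (P iff U)) iff S = True iff False = False
Thus S3 is false.

0 of the 3 statements are true (none).

0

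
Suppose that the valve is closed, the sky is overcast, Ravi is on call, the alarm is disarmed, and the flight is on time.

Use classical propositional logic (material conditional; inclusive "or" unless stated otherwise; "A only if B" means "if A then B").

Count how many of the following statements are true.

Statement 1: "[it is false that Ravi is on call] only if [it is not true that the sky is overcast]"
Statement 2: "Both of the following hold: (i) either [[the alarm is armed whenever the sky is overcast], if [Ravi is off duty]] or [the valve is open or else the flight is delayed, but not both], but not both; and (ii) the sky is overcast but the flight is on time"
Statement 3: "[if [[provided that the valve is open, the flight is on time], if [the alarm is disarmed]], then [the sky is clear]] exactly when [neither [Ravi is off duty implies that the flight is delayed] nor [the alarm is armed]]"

Let R = "Ravi is on call" (True), Q = "the sky is overcast" (True), S = "the alarm is armed" (False), P = "the valve is open" (False), U = "the flight is delayed" (False).

Statement 1: This is not R -> not Q.

not R = not True = False
not Q = not True = False
not R -> not Q = False -> False = True
Hence Statement 1 is true.

Statement 2: This is ((not R -> (Q -> S)) xor (P xor U)) and (Q and not U).

not R = not True = False
Q -> S = True -> False = False
not R -> (Q -> S) = False -> False = True
P xor U = False xor False = False
(not R -> (Q -> S)) xor (P xor U) = True xor False = True
not U = not False = True
Q and not U = True and True = True
((not R -> (Q -> S)) xor (P xor U)) and (Q and not U) = True and True = True
Hence Statement 2 is true.

Statement 3: Formalization: ((not S -> (P -> not U)) -> not Q) iff ((not R -> U) nor S)

not S = not False = True
not U = not False = True
P -> not U = False -> True = True
not S -> (P -> not U) = True -> True = True
not Q = not True = False
(not S -> (P -> not U)) -> not Q = True -> False = False
not R = not True = False
not R -> U = False -> False = True
(not R -> U) nor S = True nor False = False
((not S -> (P -> not U)) -> not Q) iff ((not R -> U) nor S) = False iff False = True
Hence Statement 3 is true.

3 of the 3 statements are true (Statement 1, Statement 2, Statement 3).

3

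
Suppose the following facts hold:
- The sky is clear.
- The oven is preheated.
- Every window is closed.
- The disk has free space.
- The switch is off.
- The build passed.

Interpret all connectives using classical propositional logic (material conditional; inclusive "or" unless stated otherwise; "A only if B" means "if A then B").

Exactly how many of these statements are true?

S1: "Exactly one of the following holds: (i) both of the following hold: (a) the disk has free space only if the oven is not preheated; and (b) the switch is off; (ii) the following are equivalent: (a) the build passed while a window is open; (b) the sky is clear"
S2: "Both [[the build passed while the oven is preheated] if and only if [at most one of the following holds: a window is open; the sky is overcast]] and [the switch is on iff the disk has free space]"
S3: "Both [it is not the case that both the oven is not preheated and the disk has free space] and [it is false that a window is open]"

1

Let S = "the disk is full" (F), Q = "the oven is preheated" (T), U = "the switch is on" (F), V = "the build passed" (T), R = "a window is open" (F), P = "the sky is overcast" (F).

S1: Parsed as ((¬S → ¬Q) ∧ ¬U) ⊕ ((V ∧ R) ↔ ¬P)

¬S = ¬F = T
¬Q = ¬T = F
¬S → ¬Q = T → F = F
¬U = ¬F = T
(¬S → ¬Q) ∧ ¬U = F ∧ T = F
V ∧ R = T ∧ F = F
¬P = ¬F = T
(V ∧ R) ↔ ¬P = F ↔ T = F
((¬S → ¬Q) ∧ ¬U) ⊕ ((V ∧ R) ↔ ¬P) = F ⊕ F = F
So S1 is false.

S2: Parsed as ((V ∧ Q) ↔ (R ↑ P)) ∧ (U ↔ ¬S)

V ∧ Q = T ∧ T = T
R ↑ P = F ↑ F = T
(V ∧ Q) ↔ (R ↑ P) = T ↔ T = T
¬S = ¬F = T
U ↔ ¬S = F ↔ T = F
((V ∧ Q) ↔ (R ↑ P)) ∧ (U ↔ ¬S) = T ∧ F = F
So S2 is false.

S3: Formalization: (¬Q ↑ ¬S) ∧ ¬R

¬Q = ¬T = F
¬S = ¬F = T
¬Q ↑ ¬S = F ↑ T = T
¬R = ¬F = T
(¬Q ↑ ¬S) ∧ ¬R = T ∧ T = T
Hence S3 is true.

True statements: 1 (S3).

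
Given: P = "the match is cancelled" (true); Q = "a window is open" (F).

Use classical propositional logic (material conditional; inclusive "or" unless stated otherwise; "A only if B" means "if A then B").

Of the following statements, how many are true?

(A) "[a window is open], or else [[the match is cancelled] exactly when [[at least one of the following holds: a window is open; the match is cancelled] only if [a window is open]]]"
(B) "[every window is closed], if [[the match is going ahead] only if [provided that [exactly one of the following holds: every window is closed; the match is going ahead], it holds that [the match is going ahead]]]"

1

(A): This is Q | (P <-> ((Q | P) -> Q)).

Q | P = F | T = T
(Q | P) -> Q = T -> F = F
P <-> ((Q | P) -> Q) = T <-> F = F
Q | (P <-> ((Q | P) -> Q)) = F | F = F
Thus (A) is false.

(B): Parsed as (~P -> ((~Q xor ~P) -> ~P)) -> ~Q

~P = ~T = F
~Q = ~F = T
~P = ~T = F
~Q xor ~P = T xor F = T
~P = ~T = F
(~Q xor ~P) -> ~P = T -> F = F
~P -> ((~Q xor ~P) -> ~P) = F -> F = T
~Q = ~F = T
(~P -> ((~Q xor ~P) -> ~P)) -> ~Q = T -> T = T
Thus (B) is true.

1 of the 2 statements is true ((B)).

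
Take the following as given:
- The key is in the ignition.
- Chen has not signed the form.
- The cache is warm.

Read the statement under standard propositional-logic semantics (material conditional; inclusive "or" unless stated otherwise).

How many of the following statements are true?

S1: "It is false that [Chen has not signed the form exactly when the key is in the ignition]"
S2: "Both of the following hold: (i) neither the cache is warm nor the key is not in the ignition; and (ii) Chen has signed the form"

0

Let M = "Chen has signed the form" (F), N = "the key is in the ignition" (T), D = "the cache is warm" (T).

S1: This is ¬(¬M ↔ N).

¬M = ¬F = T
¬M ↔ N = T ↔ T = T
¬(¬M ↔ N) = ¬T = F
Thus S1 is false.

S2: Parsed as (D ↓ ¬N) ∧ M

¬N = ¬T = F
D ↓ ¬N = T ↓ F = F
(D ↓ ¬N) ∧ M = F ∧ F = F
Thus S2 is false.

0 of the 2 statements are true (none).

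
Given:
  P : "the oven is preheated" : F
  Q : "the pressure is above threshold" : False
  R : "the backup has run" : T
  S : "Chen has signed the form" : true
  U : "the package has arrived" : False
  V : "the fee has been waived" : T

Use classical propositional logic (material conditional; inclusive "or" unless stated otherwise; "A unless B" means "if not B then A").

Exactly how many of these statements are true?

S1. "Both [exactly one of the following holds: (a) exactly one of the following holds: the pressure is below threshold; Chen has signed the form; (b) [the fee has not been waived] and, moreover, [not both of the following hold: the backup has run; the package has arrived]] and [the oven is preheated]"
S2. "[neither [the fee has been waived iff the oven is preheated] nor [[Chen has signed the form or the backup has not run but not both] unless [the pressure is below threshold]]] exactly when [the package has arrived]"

S1: In symbols: ((~Q xor S) xor (~V & (R nand U))) & P

~Q = ~F = T
~Q xor S = T xor T = F
~V = ~T = F
R nand U = T nand F = T
~V & (R nand U) = F & T = F
(~Q xor S) xor (~V & (R nand U)) = F xor F = F
((~Q xor S) xor (~V & (R nand U))) & P = F & F = F
Thus S1 is false.

S2: Formalization: ((V <-> P) nor ((S xor ~R) | ~Q)) <-> U

V <-> P = T <-> F = F
~R = ~T = F
S xor ~R = T xor F = T
~Q = ~F = T
(S xor ~R) | ~Q = T | T = T
(V <-> P) nor ((S xor ~R) | ~Q) = F nor T = F
((V <-> P) nor ((S xor ~R) | ~Q)) <-> U = F <-> F = T
Hence S2 is true.

1 of the 2 statements is true (S2).

1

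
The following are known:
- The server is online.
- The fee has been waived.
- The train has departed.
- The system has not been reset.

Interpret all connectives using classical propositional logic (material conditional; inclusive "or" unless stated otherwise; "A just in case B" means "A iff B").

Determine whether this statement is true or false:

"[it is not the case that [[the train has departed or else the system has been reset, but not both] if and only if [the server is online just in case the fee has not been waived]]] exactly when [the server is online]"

Let R = "the train has departed" (T), S = "the system has been reset" (F), P = "the server is online" (T), Q = "the fee has been waived" (T).
Formalization: ~((R xor S) <-> (P <-> ~Q)) <-> P

R xor S = T xor F = T
~Q = ~T = F
P <-> ~Q = T <-> F = F
(R xor S) <-> (P <-> ~Q) = T <-> F = F
~((R xor S) <-> (P <-> ~Q)) = ~F = T
~((R xor S) <-> (P <-> ~Q)) <-> P = T <-> T = T

The statement is true.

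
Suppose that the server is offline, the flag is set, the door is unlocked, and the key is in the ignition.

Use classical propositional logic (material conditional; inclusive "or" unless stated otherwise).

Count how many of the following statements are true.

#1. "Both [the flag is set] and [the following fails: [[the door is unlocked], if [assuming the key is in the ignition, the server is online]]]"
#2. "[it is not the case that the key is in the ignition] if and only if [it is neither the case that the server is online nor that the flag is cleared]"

0

Let U = "the flag is set" (T), D = "the key is in the ignition" (T), N = "the server is online" (F), R = "the door is locked" (F).

#1: Parsed as U ∧ ¬((D → N) → ¬R)

D → N = T → F = F
¬R = ¬F = T
(D → N) → ¬R = F → T = T
¬((D → N) → ¬R) = ¬T = F
U ∧ ¬((D → N) → ¬R) = T ∧ F = F
Hence #1 is false.

#2: Parsed as ¬D ↔ (N ↓ ¬U)

¬D = ¬T = F
¬U = ¬T = F
N ↓ ¬U = F ↓ F = T
¬D ↔ (N ↓ ¬U) = F ↔ T = F
So #2 is false.

True statements: 0 (none).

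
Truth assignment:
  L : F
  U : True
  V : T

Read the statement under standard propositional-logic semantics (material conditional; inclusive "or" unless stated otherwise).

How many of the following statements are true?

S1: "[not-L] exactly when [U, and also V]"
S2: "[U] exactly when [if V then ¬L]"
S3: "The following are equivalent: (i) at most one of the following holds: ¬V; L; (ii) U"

3

S1: Formalization: not L iff (U and V)

not L = not False = True
U and V = True and True = True
not L iff (U and V) = True iff True = True
Hence S1 is true.

S2: In symbols: U iff (V -> not L)

not L = not False = True
V -> not L = True -> True = True
U iff (V -> not L) = True iff True = True
Thus S2 is true.

S3: Formalization: (not V nand L) iff U

not V = not True = False
not V nand L = False nand False = True
(not V nand L) iff U = True iff True = True
So S3 is true.

3 of the 3 statements are true.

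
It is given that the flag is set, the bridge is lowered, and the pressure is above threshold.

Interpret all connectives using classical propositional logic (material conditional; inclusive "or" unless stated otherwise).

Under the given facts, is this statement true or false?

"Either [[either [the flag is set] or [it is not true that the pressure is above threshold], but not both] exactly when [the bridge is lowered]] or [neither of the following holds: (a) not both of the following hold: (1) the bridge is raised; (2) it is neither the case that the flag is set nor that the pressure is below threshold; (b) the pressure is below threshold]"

Let U = "the flag is set" (T), G = "the pressure is above threshold" (T), L = "the bridge is raised" (F).
In symbols: ((U ⊕ ¬G) ↔ ¬L) ∨ ((L ↑ (U ↓ ¬G)) ↓ ¬G)

¬G = ¬T = F
U ⊕ ¬G = T ⊕ F = T
¬L = ¬F = T
(U ⊕ ¬G) ↔ ¬L = T ↔ T = T
¬G = ¬T = F
U ↓ ¬G = T ↓ F = F
L ↑ (U ↓ ¬G) = F ↑ F = T
¬G = ¬T = F
(L ↑ (U ↓ ¬G)) ↓ ¬G = T ↓ F = F
((U ⊕ ¬G) ↔ ¬L) ∨ ((L ↑ (U ↓ ¬G)) ↓ ¬G) = T ∨ F = T

true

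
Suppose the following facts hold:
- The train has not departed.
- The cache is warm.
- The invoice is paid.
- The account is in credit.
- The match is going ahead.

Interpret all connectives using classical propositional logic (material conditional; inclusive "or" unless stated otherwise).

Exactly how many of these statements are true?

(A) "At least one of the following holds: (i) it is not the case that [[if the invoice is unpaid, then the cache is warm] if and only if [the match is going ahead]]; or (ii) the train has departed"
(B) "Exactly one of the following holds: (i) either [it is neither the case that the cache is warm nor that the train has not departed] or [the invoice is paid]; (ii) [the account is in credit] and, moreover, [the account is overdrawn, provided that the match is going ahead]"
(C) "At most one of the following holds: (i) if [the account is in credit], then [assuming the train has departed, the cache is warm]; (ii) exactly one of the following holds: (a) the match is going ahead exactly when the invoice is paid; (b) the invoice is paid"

Let R = "the invoice is paid" (T), S = "the cache is warm" (T), P = "the match is cancelled" (F), D = "the train has departed" (F), V = "the account is overdrawn" (F).

(A): In symbols: ~((~R -> S) <-> ~P) | D

~R = ~T = F
~R -> S = F -> T = T
~P = ~F = T
(~R -> S) <-> ~P = T <-> T = T
~((~R -> S) <-> ~P) = ~T = F
~((~R -> S) <-> ~P) | D = F | F = F
So (A) is false.

(B): Parsed as ((S nor ~D) | R) xor (~V & (~P -> V))

~D = ~F = T
S nor ~D = T nor T = F
(S nor ~D) | R = F | T = T
~V = ~F = T
~P = ~F = T
~P -> V = T -> F = F
~V & (~P -> V) = T & F = F
((S nor ~D) | R) xor (~V & (~P -> V)) = T xor F = T
Hence (B) is true.

(C): This is (~V -> (D -> S)) nand ((~P <-> R) xor R).

~V = ~F = T
D -> S = F -> T = T
~V -> (D -> S) = T -> T = T
~P = ~F = T
~P <-> R = T <-> T = T
(~P <-> R) xor R = T xor T = F
(~V -> (D -> S)) nand ((~P <-> R) xor R) = T nand F = T
So (C) is true.

True statements: 2 ((B), (C)).

2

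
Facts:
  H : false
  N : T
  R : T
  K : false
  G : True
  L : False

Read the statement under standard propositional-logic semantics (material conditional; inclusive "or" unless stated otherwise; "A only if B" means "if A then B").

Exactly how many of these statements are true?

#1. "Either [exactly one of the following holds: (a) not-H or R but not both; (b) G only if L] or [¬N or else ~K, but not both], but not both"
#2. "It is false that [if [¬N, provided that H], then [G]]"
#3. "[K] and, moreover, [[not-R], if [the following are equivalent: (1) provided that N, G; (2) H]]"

1

#1: In symbols: ((~H xor R) xor (G -> L)) xor (~N xor ~K)

~H = ~F = T
~H xor R = T xor T = F
G -> L = T -> F = F
(~H xor R) xor (G -> L) = F xor F = F
~N = ~T = F
~K = ~F = T
~N xor ~K = F xor T = T
((~H xor R) xor (G -> L)) xor (~N xor ~K) = F xor T = T
Thus #1 is true.

#2: In symbols: ~((H -> ~N) -> G)

~N = ~T = F
H -> ~N = F -> F = T
(H -> ~N) -> G = T -> T = T
~((H -> ~N) -> G) = ~T = F
So #2 is false.

#3: This is K & (((N -> G) <-> H) -> ~R).

N -> G = T -> T = T
(N -> G) <-> H = T <-> F = F
~R = ~T = F
((N -> G) <-> H) -> ~R = F -> F = T
K & (((N -> G) <-> H) -> ~R) = F & T = F
So #3 is false.

Count: 1.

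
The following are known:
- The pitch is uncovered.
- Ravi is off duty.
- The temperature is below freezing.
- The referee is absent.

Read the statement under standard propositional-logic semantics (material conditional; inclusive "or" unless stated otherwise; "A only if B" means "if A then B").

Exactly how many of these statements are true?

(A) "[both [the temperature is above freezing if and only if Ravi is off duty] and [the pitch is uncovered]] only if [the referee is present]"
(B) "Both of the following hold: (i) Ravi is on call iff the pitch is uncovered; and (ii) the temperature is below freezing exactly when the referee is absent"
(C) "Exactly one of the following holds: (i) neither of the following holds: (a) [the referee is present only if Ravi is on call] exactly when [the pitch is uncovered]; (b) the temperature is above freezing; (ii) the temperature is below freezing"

2

Let R = "the temperature is below freezing" (T), Q = "Ravi is on call" (F), P = "the pitch is covered" (F), S = "the referee is present" (F).

(A): Formalization: ((~R <-> ~Q) & ~P) -> S

~R = ~T = F
~Q = ~F = T
~R <-> ~Q = F <-> T = F
~P = ~F = T
(~R <-> ~Q) & ~P = F & T = F
((~R <-> ~Q) & ~P) -> S = F -> F = T
So (A) is true.

(B): Formalization: (Q <-> ~P) & (R <-> ~S)

~P = ~F = T
Q <-> ~P = F <-> T = F
~S = ~F = T
R <-> ~S = T <-> T = T
(Q <-> ~P) & (R <-> ~S) = F & T = F
Thus (B) is false.

(C): This is (((S -> Q) <-> ~P) nor ~R) xor R.

S -> Q = F -> F = T
~P = ~F = T
(S -> Q) <-> ~P = T <-> T = T
~R = ~T = F
((S -> Q) <-> ~P) nor ~R = T nor F = F
(((S -> Q) <-> ~P) nor ~R) xor R = F xor T = T
So (C) is true.

True statements: 2 ((A), (C)).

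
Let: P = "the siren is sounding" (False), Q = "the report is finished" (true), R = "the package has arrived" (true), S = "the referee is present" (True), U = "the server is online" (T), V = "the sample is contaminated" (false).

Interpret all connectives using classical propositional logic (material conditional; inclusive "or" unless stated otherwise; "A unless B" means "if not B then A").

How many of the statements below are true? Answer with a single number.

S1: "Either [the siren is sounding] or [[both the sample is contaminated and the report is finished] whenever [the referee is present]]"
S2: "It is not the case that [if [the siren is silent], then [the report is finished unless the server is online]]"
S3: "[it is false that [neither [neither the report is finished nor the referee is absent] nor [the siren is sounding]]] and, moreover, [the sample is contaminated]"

S1: Parsed as P | (S -> (V & Q))

V & Q = F & T = F
S -> (V & Q) = T -> F = F
P | (S -> (V & Q)) = F | F = F
So S1 is false.

S2: This is ~(~P -> (Q | U)).

~P = ~F = T
Q | U = T | T = T
~P -> (Q | U) = T -> T = T
~(~P -> (Q | U)) = ~T = F
Hence S2 is false.

S3: Parsed as ~((Q nor ~S) nor P) & V

~S = ~T = F
Q nor ~S = T nor F = F
(Q nor ~S) nor P = F nor F = T
~((Q nor ~S) nor P) = ~T = F
~((Q nor ~S) nor P) & V = F & F = F
Hence S3 is false.

True statements: 0 (none).

0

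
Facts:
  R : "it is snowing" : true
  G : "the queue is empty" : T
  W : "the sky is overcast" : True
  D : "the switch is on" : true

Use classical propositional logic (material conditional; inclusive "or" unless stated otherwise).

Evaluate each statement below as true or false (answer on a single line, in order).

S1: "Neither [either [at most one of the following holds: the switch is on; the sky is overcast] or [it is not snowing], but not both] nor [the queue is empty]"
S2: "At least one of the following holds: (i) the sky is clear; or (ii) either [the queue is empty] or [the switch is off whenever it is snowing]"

S1 F, S2 T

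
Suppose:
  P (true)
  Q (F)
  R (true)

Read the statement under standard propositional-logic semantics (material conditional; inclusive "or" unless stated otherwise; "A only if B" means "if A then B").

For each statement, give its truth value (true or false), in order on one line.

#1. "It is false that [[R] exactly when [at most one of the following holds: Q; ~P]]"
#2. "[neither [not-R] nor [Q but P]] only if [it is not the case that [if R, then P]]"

#1 false; #2 false

#1: Formalization: ¬(R ↔ (Q ↑ ¬P))

¬P = ¬T = F
Q ↑ ¬P = F ↑ F = T
R ↔ (Q ↑ ¬P) = T ↔ T = T
¬(R ↔ (Q ↑ ¬P)) = ¬T = F
So #1 is false.

#2: Formalization: (¬R ↓ (Q ∧ P)) → ¬(R → P)

¬R = ¬T = F
Q ∧ P = F ∧ T = F
¬R ↓ (Q ∧ P) = F ↓ F = T
R → P = T → T = T
¬(R → P) = ¬T = F
(¬R ↓ (Q ∧ P)) → ¬(R → P) = T → F = F
Hence #2 is false.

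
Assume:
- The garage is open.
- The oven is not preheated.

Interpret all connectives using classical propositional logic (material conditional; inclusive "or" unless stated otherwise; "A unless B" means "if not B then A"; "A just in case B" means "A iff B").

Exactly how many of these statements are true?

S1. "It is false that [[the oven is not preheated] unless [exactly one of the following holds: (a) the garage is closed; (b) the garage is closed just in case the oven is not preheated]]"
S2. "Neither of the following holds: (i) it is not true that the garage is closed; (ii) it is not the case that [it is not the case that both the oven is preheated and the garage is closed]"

Let G = "the oven is preheated" (False), S = "the garage is closed" (False).

S1: This is not (not G or (S xor (S iff not G))).

not G = not False = True
not G = not False = True
S iff not G = False iff True = False
S xor (S iff not G) = False xor False = False
not G or (S xor (S iff not G)) = True or False = True
not (not G or (S xor (S iff not G))) = not True = False
Hence S1 is false.

S2: Formalization: not S nor not (G nand S)

not S = not False = True
G nand S = False nand False = True
not (G nand S) = not True = False
not S nor not (G nand S) = True nor False = False
So S2 is false.

Count: 0.

0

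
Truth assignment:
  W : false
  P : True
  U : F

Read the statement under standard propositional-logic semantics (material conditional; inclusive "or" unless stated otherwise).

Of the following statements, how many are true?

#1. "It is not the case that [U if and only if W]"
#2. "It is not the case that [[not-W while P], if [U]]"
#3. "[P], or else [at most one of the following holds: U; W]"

1

#1: Formalization: ~(U <-> W)

U <-> W = F <-> F = T
~(U <-> W) = ~T = F
Thus #1 is false.

#2: Parsed as ~(U -> (~W & P))

~W = ~F = T
~W & P = T & T = T
U -> (~W & P) = F -> T = T
~(U -> (~W & P)) = ~T = F
Thus #2 is false.

#3: In symbols: P | (U nand W)

U nand W = F nand F = T
P | (U nand W) = T | T = T
Hence #3 is true.

1 of the 3 statements is true (#3).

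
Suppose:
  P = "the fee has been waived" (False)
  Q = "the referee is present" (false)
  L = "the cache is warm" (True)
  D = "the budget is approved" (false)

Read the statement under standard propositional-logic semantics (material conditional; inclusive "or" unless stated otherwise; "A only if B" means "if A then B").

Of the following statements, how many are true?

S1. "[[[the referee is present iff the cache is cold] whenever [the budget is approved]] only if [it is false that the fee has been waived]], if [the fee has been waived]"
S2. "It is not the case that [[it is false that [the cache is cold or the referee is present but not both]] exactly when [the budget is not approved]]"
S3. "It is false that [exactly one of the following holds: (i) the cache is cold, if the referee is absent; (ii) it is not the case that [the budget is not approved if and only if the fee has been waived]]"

S1: This is P → ((D → (Q ↔ ¬L)) → ¬P).

¬L = ¬T = F
Q ↔ ¬L = F ↔ F = T
D → (Q ↔ ¬L) = F → T = T
¬P = ¬F = T
(D → (Q ↔ ¬L)) → ¬P = T → T = T
P → ((D → (Q ↔ ¬L)) → ¬P) = F → T = T
Thus S1 is true.

S2: In symbols: ¬(¬(¬L ⊕ Q) ↔ ¬D)

¬L = ¬T = F
¬L ⊕ Q = F ⊕ F = F
¬(¬L ⊕ Q) = ¬F = T
¬D = ¬F = T
¬(¬L ⊕ Q) ↔ ¬D = T ↔ T = T
¬(¬(¬L ⊕ Q) ↔ ¬D) = ¬T = F
Thus S2 is false.

S3: In symbols: ¬((¬Q → ¬L) ⊕ ¬(¬D ↔ P))

¬Q = ¬F = T
¬L = ¬T = F
¬Q → ¬L = T → F = F
¬D = ¬F = T
¬D ↔ P = T ↔ F = F
¬(¬D ↔ P) = ¬F = T
(¬Q → ¬L) ⊕ ¬(¬D ↔ P) = F ⊕ T = T
¬((¬Q → ¬L) ⊕ ¬(¬D ↔ P)) = ¬T = F
So S3 is false.

True statements: 1.

1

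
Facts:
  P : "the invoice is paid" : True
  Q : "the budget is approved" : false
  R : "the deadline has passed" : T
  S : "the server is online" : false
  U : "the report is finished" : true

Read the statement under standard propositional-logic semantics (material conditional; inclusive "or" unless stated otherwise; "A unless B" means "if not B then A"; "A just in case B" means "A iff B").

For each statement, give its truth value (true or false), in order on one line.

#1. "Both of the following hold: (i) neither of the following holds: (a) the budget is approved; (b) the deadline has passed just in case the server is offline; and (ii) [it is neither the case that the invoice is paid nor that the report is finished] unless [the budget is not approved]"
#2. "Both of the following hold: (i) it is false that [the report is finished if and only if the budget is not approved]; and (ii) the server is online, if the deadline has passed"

#1 false, #2 false

#1: This is (Q nor (R iff not S)) and ((P nor U) or not Q).

not S = not False = True
R iff not S = True iff True = True
Q nor (R iff not S) = False nor True = False
P nor U = True nor True = False
not Q = not False = True
(P nor U) or not Q = False or True = True
(Q nor (R iff not S)) and ((P nor U) or not Q) = False and True = False
Hence #1 is false.

#2: In symbols: not (U iff not Q) and (R -> S)

not Q = not False = True
U iff not Q = True iff True = True
not (U iff not Q) = not True = False
R -> S = True -> False = False
not (U iff not Q) and (R -> S) = False and False = False
Hence #2 is false.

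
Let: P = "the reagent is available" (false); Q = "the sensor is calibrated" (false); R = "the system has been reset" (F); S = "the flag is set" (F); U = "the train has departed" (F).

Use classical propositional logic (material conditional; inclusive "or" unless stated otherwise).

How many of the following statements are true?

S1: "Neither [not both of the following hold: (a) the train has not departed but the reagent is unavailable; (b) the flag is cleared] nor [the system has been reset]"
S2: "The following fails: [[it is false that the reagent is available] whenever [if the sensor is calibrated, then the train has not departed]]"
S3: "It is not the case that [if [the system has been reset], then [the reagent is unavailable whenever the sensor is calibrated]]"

S1: Parsed as ((not U and not P) nand not S) nor R

not U = not False = True
not P = not False = True
not U and not P = True and True = True
not S = not False = True
(not U and not P) nand not S = True nand True = False
((not U and not P) nand not S) nor R = False nor False = True
Thus S1 is true.

S2: Parsed as not ((Q -> not U) -> not P)

not U = not False = True
Q -> not U = False -> True = True
not P = not False = True
(Q -> not U) -> not P = True -> True = True
not ((Q -> not U) -> not P) = not True = False
Thus S2 is false.

S3: Parsed as not (R -> (Q -> not P))

not P = not False = True
Q -> not P = False -> True = True
R -> (Q -> not P) = False -> True = True
not (R -> (Q -> not P)) = not True = False
Hence S3 is false.

1 of the 3 statements is true.

1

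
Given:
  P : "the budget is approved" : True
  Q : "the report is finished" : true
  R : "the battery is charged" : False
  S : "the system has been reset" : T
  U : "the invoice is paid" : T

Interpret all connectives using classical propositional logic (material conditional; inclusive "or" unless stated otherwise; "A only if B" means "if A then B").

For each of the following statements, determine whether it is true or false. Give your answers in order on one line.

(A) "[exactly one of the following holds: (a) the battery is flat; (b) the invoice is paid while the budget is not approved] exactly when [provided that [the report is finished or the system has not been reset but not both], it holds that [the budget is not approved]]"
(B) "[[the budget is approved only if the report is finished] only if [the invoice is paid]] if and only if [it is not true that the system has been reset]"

(A) F / (B) F

(A): Formalization: (¬R ⊕ (U ∧ ¬P)) ↔ ((Q ⊕ ¬S) → ¬P)

¬R = ¬F = T
¬P = ¬T = F
U ∧ ¬P = T ∧ F = F
¬R ⊕ (U ∧ ¬P) = T ⊕ F = T
¬S = ¬T = F
Q ⊕ ¬S = T ⊕ F = T
¬P = ¬T = F
(Q ⊕ ¬S) → ¬P = T → F = F
(¬R ⊕ (U ∧ ¬P)) ↔ ((Q ⊕ ¬S) → ¬P) = T ↔ F = F
Thus (A) is false.

(B): Formalization: ((P → Q) → U) ↔ ¬S

P → Q = T → T = T
(P → Q) → U = T → T = T
¬S = ¬T = F
((P → Q) → U) ↔ ¬S = T ↔ F = F
So (B) is false.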